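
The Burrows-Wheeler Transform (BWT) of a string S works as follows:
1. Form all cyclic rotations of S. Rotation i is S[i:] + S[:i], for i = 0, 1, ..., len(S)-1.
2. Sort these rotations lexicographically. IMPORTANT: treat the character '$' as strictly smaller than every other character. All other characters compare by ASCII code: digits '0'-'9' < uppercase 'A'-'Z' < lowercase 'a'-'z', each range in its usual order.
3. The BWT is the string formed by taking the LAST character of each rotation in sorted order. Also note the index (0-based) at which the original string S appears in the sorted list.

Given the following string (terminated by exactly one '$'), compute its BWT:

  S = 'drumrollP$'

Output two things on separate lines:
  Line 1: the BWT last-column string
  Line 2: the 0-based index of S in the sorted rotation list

All 10 rotations (rotation i = S[i:]+S[:i]):
  rot[0] = drumrollP$
  rot[1] = rumrollP$d
  rot[2] = umrollP$dr
  rot[3] = mrollP$dru
  rot[4] = rollP$drum
  rot[5] = ollP$drumr
  rot[6] = llP$drumro
  rot[7] = lP$drumrol
  rot[8] = P$drumroll
  rot[9] = $drumrollP
Sorted (with $ < everything):
  sorted[0] = $drumrollP  (last char: 'P')
  sorted[1] = P$drumroll  (last char: 'l')
  sorted[2] = drumrollP$  (last char: '$')
  sorted[3] = lP$drumrol  (last char: 'l')
  sorted[4] = llP$drumro  (last char: 'o')
  sorted[5] = mrollP$dru  (last char: 'u')
  sorted[6] = ollP$drumr  (last char: 'r')
  sorted[7] = rollP$drum  (last char: 'm')
  sorted[8] = rumrollP$d  (last char: 'd')
  sorted[9] = umrollP$dr  (last char: 'r')
Last column: Pl$lourmdr
Original string S is at sorted index 2

Answer: Pl$lourmdr
2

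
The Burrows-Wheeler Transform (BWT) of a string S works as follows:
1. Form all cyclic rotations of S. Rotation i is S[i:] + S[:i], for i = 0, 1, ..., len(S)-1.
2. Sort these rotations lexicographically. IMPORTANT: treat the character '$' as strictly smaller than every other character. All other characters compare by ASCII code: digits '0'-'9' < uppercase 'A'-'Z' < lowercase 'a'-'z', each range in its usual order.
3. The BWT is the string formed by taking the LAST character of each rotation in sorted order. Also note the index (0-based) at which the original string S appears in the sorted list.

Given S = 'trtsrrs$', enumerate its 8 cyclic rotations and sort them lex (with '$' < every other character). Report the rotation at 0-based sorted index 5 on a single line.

All 8 rotations (rotation i = S[i:]+S[:i]):
  rot[0] = trtsrrs$
  rot[1] = rtsrrs$t
  rot[2] = tsrrs$tr
  rot[3] = srrs$trt
  rot[4] = rrs$trts
  rot[5] = rs$trtsr
  rot[6] = s$trtsrr
  rot[7] = $trtsrrs
Sorted (with $ < everything):
  sorted[0] = $trtsrrs
  sorted[1] = rrs$trts
  sorted[2] = rs$trtsr
  sorted[3] = rtsrrs$t
  sorted[4] = s$trtsrr
  sorted[5] = srrs$trt
  sorted[6] = trtsrrs$
  sorted[7] = tsrrs$tr
sorted[5] = srrs$trt

Answer: srrs$trt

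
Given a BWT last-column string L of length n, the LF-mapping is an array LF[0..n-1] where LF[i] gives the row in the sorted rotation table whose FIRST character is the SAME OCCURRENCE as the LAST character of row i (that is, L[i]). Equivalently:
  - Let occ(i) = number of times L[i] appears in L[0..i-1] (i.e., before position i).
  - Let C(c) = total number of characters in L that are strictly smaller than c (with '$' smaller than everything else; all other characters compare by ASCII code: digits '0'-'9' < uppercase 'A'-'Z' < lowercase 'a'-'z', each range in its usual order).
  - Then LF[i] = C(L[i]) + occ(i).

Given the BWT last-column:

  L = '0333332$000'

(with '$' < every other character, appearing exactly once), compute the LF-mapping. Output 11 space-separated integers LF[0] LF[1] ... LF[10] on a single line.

Answer: 1 6 7 8 9 10 5 0 2 3 4

Derivation:
Char counts: '$':1, '0':4, '2':1, '3':5
C (first-col start): C('$')=0, C('0')=1, C('2')=5, C('3')=6
L[0]='0': occ=0, LF[0]=C('0')+0=1+0=1
L[1]='3': occ=0, LF[1]=C('3')+0=6+0=6
L[2]='3': occ=1, LF[2]=C('3')+1=6+1=7
L[3]='3': occ=2, LF[3]=C('3')+2=6+2=8
L[4]='3': occ=3, LF[4]=C('3')+3=6+3=9
L[5]='3': occ=4, LF[5]=C('3')+4=6+4=10
L[6]='2': occ=0, LF[6]=C('2')+0=5+0=5
L[7]='$': occ=0, LF[7]=C('$')+0=0+0=0
L[8]='0': occ=1, LF[8]=C('0')+1=1+1=2
L[9]='0': occ=2, LF[9]=C('0')+2=1+2=3
L[10]='0': occ=3, LF[10]=C('0')+3=1+3=4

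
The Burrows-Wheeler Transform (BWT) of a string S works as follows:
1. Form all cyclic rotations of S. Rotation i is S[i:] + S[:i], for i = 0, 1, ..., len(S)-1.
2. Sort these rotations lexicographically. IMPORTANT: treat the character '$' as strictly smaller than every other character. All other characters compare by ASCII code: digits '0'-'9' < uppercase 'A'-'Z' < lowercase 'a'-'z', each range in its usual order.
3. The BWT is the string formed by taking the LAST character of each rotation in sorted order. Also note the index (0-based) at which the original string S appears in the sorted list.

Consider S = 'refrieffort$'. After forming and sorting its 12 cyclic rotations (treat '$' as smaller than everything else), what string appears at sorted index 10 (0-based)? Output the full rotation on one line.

All 12 rotations (rotation i = S[i:]+S[:i]):
  rot[0] = refrieffort$
  rot[1] = efrieffort$r
  rot[2] = frieffort$re
  rot[3] = rieffort$ref
  rot[4] = ieffort$refr
  rot[5] = effort$refri
  rot[6] = ffort$refrie
  rot[7] = fort$refrief
  rot[8] = ort$refrieff
  rot[9] = rt$refrieffo
  rot[10] = t$refrieffor
  rot[11] = $refrieffort
Sorted (with $ < everything):
  sorted[0] = $refrieffort
  sorted[1] = effort$refri
  sorted[2] = efrieffort$r
  sorted[3] = ffort$refrie
  sorted[4] = fort$refrief
  sorted[5] = frieffort$re
  sorted[6] = ieffort$refr
  sorted[7] = ort$refrieff
  sorted[8] = refrieffort$
  sorted[9] = rieffort$ref
  sorted[10] = rt$refrieffo
  sorted[11] = t$refrieffor
sorted[10] = rt$refrieffo

Answer: rt$refrieffo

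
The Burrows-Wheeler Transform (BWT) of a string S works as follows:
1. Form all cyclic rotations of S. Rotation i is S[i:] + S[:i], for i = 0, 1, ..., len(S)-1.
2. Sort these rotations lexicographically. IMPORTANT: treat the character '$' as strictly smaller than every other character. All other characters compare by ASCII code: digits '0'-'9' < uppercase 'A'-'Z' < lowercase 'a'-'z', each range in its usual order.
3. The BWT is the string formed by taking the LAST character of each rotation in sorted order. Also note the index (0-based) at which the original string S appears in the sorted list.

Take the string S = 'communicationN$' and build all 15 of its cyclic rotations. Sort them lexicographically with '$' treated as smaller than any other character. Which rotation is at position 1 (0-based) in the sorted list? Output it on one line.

All 15 rotations (rotation i = S[i:]+S[:i]):
  rot[0] = communicationN$
  rot[1] = ommunicationN$c
  rot[2] = mmunicationN$co
  rot[3] = municationN$com
  rot[4] = unicationN$comm
  rot[5] = nicationN$commu
  rot[6] = icationN$commun
  rot[7] = cationN$communi
  rot[8] = ationN$communic
  rot[9] = tionN$communica
  rot[10] = ionN$communicat
  rot[11] = onN$communicati
  rot[12] = nN$communicatio
  rot[13] = N$communication
  rot[14] = $communicationN
Sorted (with $ < everything):
  sorted[0] = $communicationN
  sorted[1] = N$communication
  sorted[2] = ationN$communic
  sorted[3] = cationN$communi
  sorted[4] = communicationN$
  sorted[5] = icationN$commun
  sorted[6] = ionN$communicat
  sorted[7] = mmunicationN$co
  sorted[8] = municationN$com
  sorted[9] = nN$communicatio
  sorted[10] = nicationN$commu
  sorted[11] = ommunicationN$c
  sorted[12] = onN$communicati
  sorted[13] = tionN$communica
  sorted[14] = unicationN$comm
sorted[1] = N$communication

Answer: N$communication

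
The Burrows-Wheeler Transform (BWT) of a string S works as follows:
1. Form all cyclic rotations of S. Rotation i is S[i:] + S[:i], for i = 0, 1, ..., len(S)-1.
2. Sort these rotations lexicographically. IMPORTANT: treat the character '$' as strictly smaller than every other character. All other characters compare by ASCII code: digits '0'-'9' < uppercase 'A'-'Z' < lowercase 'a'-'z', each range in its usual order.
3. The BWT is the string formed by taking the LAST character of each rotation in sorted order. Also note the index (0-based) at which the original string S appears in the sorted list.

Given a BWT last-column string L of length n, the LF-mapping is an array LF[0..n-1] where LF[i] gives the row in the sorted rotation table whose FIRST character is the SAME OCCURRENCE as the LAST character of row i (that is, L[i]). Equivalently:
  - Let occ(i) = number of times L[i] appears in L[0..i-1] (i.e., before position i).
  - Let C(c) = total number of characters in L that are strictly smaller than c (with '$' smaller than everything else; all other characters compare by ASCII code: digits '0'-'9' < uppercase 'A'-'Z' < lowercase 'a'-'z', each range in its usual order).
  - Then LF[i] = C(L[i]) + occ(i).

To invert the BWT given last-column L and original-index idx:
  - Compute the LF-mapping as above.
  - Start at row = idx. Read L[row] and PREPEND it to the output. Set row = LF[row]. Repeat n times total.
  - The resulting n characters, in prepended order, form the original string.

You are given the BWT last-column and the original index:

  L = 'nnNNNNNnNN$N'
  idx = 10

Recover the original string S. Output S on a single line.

LF mapping: 9 10 1 2 3 4 5 11 6 7 0 8
Walk LF starting at row 10, prepending L[row]:
  step 1: row=10, L[10]='$', prepend. Next row=LF[10]=0
  step 2: row=0, L[0]='n', prepend. Next row=LF[0]=9
  step 3: row=9, L[9]='N', prepend. Next row=LF[9]=7
  step 4: row=7, L[7]='n', prepend. Next row=LF[7]=11
  step 5: row=11, L[11]='N', prepend. Next row=LF[11]=8
  step 6: row=8, L[8]='N', prepend. Next row=LF[8]=6
  step 7: row=6, L[6]='N', prepend. Next row=LF[6]=5
  step 8: row=5, L[5]='N', prepend. Next row=LF[5]=4
  step 9: row=4, L[4]='N', prepend. Next row=LF[4]=3
  step 10: row=3, L[3]='N', prepend. Next row=LF[3]=2
  step 11: row=2, L[2]='N', prepend. Next row=LF[2]=1
  step 12: row=1, L[1]='n', prepend. Next row=LF[1]=10
Reversed output: nNNNNNNNnNn$

Answer: nNNNNNNNnNn$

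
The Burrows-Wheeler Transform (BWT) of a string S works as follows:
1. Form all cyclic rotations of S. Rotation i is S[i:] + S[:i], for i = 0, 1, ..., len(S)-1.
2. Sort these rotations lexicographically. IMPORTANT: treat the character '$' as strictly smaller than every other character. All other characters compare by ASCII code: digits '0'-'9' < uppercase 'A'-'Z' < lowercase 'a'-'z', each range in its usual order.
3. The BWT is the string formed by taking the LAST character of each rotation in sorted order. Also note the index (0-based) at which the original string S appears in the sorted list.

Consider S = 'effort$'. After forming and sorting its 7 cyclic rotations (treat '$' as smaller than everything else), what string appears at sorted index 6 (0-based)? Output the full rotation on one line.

All 7 rotations (rotation i = S[i:]+S[:i]):
  rot[0] = effort$
  rot[1] = ffort$e
  rot[2] = fort$ef
  rot[3] = ort$eff
  rot[4] = rt$effo
  rot[5] = t$effor
  rot[6] = $effort
Sorted (with $ < everything):
  sorted[0] = $effort
  sorted[1] = effort$
  sorted[2] = ffort$e
  sorted[3] = fort$ef
  sorted[4] = ort$eff
  sorted[5] = rt$effo
  sorted[6] = t$effor
sorted[6] = t$effor

Answer: t$effor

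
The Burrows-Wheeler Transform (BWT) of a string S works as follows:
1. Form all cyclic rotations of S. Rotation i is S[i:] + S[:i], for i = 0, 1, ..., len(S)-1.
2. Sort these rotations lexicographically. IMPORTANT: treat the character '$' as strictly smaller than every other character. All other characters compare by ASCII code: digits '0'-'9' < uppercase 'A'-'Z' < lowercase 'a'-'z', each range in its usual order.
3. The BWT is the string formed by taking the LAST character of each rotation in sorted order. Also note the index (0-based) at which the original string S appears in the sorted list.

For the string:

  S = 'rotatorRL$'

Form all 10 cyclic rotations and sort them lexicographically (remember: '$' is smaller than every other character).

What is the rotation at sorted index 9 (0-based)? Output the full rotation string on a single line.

All 10 rotations (rotation i = S[i:]+S[:i]):
  rot[0] = rotatorRL$
  rot[1] = otatorRL$r
  rot[2] = tatorRL$ro
  rot[3] = atorRL$rot
  rot[4] = torRL$rota
  rot[5] = orRL$rotat
  rot[6] = rRL$rotato
  rot[7] = RL$rotator
  rot[8] = L$rotatorR
  rot[9] = $rotatorRL
Sorted (with $ < everything):
  sorted[0] = $rotatorRL
  sorted[1] = L$rotatorR
  sorted[2] = RL$rotator
  sorted[3] = atorRL$rot
  sorted[4] = orRL$rotat
  sorted[5] = otatorRL$r
  sorted[6] = rRL$rotato
  sorted[7] = rotatorRL$
  sorted[8] = tatorRL$ro
  sorted[9] = torRL$rota
sorted[9] = torRL$rota

Answer: torRL$rota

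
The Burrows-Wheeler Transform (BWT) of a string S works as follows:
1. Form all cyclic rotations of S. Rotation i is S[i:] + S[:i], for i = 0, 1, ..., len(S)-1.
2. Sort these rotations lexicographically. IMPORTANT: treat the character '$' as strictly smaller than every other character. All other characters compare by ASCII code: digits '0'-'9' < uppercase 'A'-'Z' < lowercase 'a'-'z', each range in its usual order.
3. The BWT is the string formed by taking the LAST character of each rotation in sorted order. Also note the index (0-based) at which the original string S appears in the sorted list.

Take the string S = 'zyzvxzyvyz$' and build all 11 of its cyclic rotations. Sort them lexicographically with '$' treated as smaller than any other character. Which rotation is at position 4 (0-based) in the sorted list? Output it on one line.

Answer: yvyz$zyzvxz

Derivation:
All 11 rotations (rotation i = S[i:]+S[:i]):
  rot[0] = zyzvxzyvyz$
  rot[1] = yzvxzyvyz$z
  rot[2] = zvxzyvyz$zy
  rot[3] = vxzyvyz$zyz
  rot[4] = xzyvyz$zyzv
  rot[5] = zyvyz$zyzvx
  rot[6] = yvyz$zyzvxz
  rot[7] = vyz$zyzvxzy
  rot[8] = yz$zyzvxzyv
  rot[9] = z$zyzvxzyvy
  rot[10] = $zyzvxzyvyz
Sorted (with $ < everything):
  sorted[0] = $zyzvxzyvyz
  sorted[1] = vxzyvyz$zyz
  sorted[2] = vyz$zyzvxzy
  sorted[3] = xzyvyz$zyzv
  sorted[4] = yvyz$zyzvxz
  sorted[5] = yz$zyzvxzyv
  sorted[6] = yzvxzyvyz$z
  sorted[7] = z$zyzvxzyvy
  sorted[8] = zvxzyvyz$zy
  sorted[9] = zyvyz$zyzvx
  sorted[10] = zyzvxzyvyz$
sorted[4] = yvyz$zyzvxz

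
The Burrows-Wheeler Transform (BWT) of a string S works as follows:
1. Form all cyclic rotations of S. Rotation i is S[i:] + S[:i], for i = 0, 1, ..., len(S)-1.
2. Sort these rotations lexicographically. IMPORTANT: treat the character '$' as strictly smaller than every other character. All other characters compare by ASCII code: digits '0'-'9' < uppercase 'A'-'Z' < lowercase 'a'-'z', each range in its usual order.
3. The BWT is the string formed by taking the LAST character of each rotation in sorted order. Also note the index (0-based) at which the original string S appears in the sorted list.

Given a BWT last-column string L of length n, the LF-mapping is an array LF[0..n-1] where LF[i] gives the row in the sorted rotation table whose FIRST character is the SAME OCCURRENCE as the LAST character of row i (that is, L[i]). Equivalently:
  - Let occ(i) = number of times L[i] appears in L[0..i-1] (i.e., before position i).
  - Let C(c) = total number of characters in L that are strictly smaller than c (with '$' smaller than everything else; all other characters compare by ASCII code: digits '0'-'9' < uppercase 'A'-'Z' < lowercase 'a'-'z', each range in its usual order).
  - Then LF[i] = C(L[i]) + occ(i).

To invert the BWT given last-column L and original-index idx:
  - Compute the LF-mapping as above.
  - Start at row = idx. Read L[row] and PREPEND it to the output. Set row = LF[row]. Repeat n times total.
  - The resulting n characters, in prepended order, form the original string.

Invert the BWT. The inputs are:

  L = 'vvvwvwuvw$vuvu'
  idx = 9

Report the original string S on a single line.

Answer: vvwvuvuwuwvvv$

Derivation:
LF mapping: 4 5 6 11 7 12 1 8 13 0 9 2 10 3
Walk LF starting at row 9, prepending L[row]:
  step 1: row=9, L[9]='$', prepend. Next row=LF[9]=0
  step 2: row=0, L[0]='v', prepend. Next row=LF[0]=4
  step 3: row=4, L[4]='v', prepend. Next row=LF[4]=7
  step 4: row=7, L[7]='v', prepend. Next row=LF[7]=8
  step 5: row=8, L[8]='w', prepend. Next row=LF[8]=13
  step 6: row=13, L[13]='u', prepend. Next row=LF[13]=3
  step 7: row=3, L[3]='w', prepend. Next row=LF[3]=11
  step 8: row=11, L[11]='u', prepend. Next row=LF[11]=2
  step 9: row=2, L[2]='v', prepend. Next row=LF[2]=6
  step 10: row=6, L[6]='u', prepend. Next row=LF[6]=1
  step 11: row=1, L[1]='v', prepend. Next row=LF[1]=5
  step 12: row=5, L[5]='w', prepend. Next row=LF[5]=12
  step 13: row=12, L[12]='v', prepend. Next row=LF[12]=10
  step 14: row=10, L[10]='v', prepend. Next row=LF[10]=9
Reversed output: vvwvuvuwuwvvv$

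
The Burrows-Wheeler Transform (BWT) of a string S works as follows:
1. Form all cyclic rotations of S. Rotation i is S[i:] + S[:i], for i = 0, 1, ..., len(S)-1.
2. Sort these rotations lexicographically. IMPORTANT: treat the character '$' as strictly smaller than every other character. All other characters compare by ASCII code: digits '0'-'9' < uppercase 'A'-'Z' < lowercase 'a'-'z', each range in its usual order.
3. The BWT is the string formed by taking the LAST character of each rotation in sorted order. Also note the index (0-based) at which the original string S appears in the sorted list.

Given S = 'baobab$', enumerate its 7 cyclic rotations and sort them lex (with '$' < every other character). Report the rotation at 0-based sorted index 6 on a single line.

All 7 rotations (rotation i = S[i:]+S[:i]):
  rot[0] = baobab$
  rot[1] = aobab$b
  rot[2] = obab$ba
  rot[3] = bab$bao
  rot[4] = ab$baob
  rot[5] = b$baoba
  rot[6] = $baobab
Sorted (with $ < everything):
  sorted[0] = $baobab
  sorted[1] = ab$baob
  sorted[2] = aobab$b
  sorted[3] = b$baoba
  sorted[4] = bab$bao
  sorted[5] = baobab$
  sorted[6] = obab$ba
sorted[6] = obab$ba

Answer: obab$ba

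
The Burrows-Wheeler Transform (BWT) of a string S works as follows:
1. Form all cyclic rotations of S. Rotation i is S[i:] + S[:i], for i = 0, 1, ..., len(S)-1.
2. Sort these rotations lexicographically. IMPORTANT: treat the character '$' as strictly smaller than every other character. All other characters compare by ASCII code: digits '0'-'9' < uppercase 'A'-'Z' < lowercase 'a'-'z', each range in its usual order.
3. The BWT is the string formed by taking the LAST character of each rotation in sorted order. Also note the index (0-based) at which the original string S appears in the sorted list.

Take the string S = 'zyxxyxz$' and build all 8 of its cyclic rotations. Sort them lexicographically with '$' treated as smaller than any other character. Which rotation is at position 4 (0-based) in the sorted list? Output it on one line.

Answer: yxxyxz$z

Derivation:
All 8 rotations (rotation i = S[i:]+S[:i]):
  rot[0] = zyxxyxz$
  rot[1] = yxxyxz$z
  rot[2] = xxyxz$zy
  rot[3] = xyxz$zyx
  rot[4] = yxz$zyxx
  rot[5] = xz$zyxxy
  rot[6] = z$zyxxyx
  rot[7] = $zyxxyxz
Sorted (with $ < everything):
  sorted[0] = $zyxxyxz
  sorted[1] = xxyxz$zy
  sorted[2] = xyxz$zyx
  sorted[3] = xz$zyxxy
  sorted[4] = yxxyxz$z
  sorted[5] = yxz$zyxx
  sorted[6] = z$zyxxyx
  sorted[7] = zyxxyxz$
sorted[4] = yxxyxz$z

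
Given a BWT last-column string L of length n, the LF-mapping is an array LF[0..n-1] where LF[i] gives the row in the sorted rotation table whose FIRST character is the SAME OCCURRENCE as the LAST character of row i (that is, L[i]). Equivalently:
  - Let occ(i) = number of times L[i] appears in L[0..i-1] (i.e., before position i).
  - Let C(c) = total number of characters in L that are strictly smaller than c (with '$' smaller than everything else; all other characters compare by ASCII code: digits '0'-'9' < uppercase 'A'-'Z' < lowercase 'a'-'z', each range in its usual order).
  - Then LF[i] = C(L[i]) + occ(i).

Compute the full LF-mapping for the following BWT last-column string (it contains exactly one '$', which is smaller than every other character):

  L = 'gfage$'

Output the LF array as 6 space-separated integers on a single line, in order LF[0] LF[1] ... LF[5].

Char counts: '$':1, 'a':1, 'e':1, 'f':1, 'g':2
C (first-col start): C('$')=0, C('a')=1, C('e')=2, C('f')=3, C('g')=4
L[0]='g': occ=0, LF[0]=C('g')+0=4+0=4
L[1]='f': occ=0, LF[1]=C('f')+0=3+0=3
L[2]='a': occ=0, LF[2]=C('a')+0=1+0=1
L[3]='g': occ=1, LF[3]=C('g')+1=4+1=5
L[4]='e': occ=0, LF[4]=C('e')+0=2+0=2
L[5]='$': occ=0, LF[5]=C('$')+0=0+0=0

Answer: 4 3 1 5 2 0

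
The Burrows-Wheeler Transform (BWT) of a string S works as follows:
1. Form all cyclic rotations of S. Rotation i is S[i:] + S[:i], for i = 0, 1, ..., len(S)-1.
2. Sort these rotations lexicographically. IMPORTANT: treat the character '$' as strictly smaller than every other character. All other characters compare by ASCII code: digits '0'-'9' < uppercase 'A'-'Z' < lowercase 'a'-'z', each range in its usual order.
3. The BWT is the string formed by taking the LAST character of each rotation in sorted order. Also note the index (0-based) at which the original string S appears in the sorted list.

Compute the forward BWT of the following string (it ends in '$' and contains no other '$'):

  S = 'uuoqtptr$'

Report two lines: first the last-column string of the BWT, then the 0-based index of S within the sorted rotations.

Answer: rutotqpu$
8

Derivation:
All 9 rotations (rotation i = S[i:]+S[:i]):
  rot[0] = uuoqtptr$
  rot[1] = uoqtptr$u
  rot[2] = oqtptr$uu
  rot[3] = qtptr$uuo
  rot[4] = tptr$uuoq
  rot[5] = ptr$uuoqt
  rot[6] = tr$uuoqtp
  rot[7] = r$uuoqtpt
  rot[8] = $uuoqtptr
Sorted (with $ < everything):
  sorted[0] = $uuoqtptr  (last char: 'r')
  sorted[1] = oqtptr$uu  (last char: 'u')
  sorted[2] = ptr$uuoqt  (last char: 't')
  sorted[3] = qtptr$uuo  (last char: 'o')
  sorted[4] = r$uuoqtpt  (last char: 't')
  sorted[5] = tptr$uuoq  (last char: 'q')
  sorted[6] = tr$uuoqtp  (last char: 'p')
  sorted[7] = uoqtptr$u  (last char: 'u')
  sorted[8] = uuoqtptr$  (last char: '$')
Last column: rutotqpu$
Original string S is at sorted index 8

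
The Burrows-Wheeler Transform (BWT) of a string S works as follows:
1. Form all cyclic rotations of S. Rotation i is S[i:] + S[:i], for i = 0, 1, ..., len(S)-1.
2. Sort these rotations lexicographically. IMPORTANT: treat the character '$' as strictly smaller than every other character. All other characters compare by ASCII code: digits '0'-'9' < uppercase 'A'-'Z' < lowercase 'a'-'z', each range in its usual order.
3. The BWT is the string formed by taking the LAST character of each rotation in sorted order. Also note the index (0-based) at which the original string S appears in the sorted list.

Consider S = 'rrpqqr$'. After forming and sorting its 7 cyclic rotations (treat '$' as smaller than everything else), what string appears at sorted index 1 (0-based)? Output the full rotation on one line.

Answer: pqqr$rr

Derivation:
All 7 rotations (rotation i = S[i:]+S[:i]):
  rot[0] = rrpqqr$
  rot[1] = rpqqr$r
  rot[2] = pqqr$rr
  rot[3] = qqr$rrp
  rot[4] = qr$rrpq
  rot[5] = r$rrpqq
  rot[6] = $rrpqqr
Sorted (with $ < everything):
  sorted[0] = $rrpqqr
  sorted[1] = pqqr$rr
  sorted[2] = qqr$rrp
  sorted[3] = qr$rrpq
  sorted[4] = r$rrpqq
  sorted[5] = rpqqr$r
  sorted[6] = rrpqqr$
sorted[1] = pqqr$rr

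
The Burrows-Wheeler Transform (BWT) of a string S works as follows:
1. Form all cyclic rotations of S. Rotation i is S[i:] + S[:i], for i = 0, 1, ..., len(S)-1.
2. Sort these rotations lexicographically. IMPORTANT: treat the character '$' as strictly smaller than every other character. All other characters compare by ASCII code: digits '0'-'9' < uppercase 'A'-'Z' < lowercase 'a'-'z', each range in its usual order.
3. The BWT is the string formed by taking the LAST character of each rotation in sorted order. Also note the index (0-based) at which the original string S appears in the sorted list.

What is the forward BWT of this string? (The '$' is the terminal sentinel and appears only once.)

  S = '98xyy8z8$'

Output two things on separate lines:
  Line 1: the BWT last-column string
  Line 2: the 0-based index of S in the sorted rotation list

All 9 rotations (rotation i = S[i:]+S[:i]):
  rot[0] = 98xyy8z8$
  rot[1] = 8xyy8z8$9
  rot[2] = xyy8z8$98
  rot[3] = yy8z8$98x
  rot[4] = y8z8$98xy
  rot[5] = 8z8$98xyy
  rot[6] = z8$98xyy8
  rot[7] = 8$98xyy8z
  rot[8] = $98xyy8z8
Sorted (with $ < everything):
  sorted[0] = $98xyy8z8  (last char: '8')
  sorted[1] = 8$98xyy8z  (last char: 'z')
  sorted[2] = 8xyy8z8$9  (last char: '9')
  sorted[3] = 8z8$98xyy  (last char: 'y')
  sorted[4] = 98xyy8z8$  (last char: '$')
  sorted[5] = xyy8z8$98  (last char: '8')
  sorted[6] = y8z8$98xy  (last char: 'y')
  sorted[7] = yy8z8$98x  (last char: 'x')
  sorted[8] = z8$98xyy8  (last char: '8')
Last column: 8z9y$8yx8
Original string S is at sorted index 4

Answer: 8z9y$8yx8
4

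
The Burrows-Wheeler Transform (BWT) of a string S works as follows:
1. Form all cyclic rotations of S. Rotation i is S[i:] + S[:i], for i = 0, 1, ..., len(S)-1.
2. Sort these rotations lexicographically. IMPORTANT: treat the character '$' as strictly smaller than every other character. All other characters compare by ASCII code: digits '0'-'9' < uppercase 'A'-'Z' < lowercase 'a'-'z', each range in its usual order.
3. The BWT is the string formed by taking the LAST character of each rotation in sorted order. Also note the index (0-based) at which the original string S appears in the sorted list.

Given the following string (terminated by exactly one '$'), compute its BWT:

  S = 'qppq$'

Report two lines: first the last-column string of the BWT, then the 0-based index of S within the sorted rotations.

All 5 rotations (rotation i = S[i:]+S[:i]):
  rot[0] = qppq$
  rot[1] = ppq$q
  rot[2] = pq$qp
  rot[3] = q$qpp
  rot[4] = $qppq
Sorted (with $ < everything):
  sorted[0] = $qppq  (last char: 'q')
  sorted[1] = ppq$q  (last char: 'q')
  sorted[2] = pq$qp  (last char: 'p')
  sorted[3] = q$qpp  (last char: 'p')
  sorted[4] = qppq$  (last char: '$')
Last column: qqpp$
Original string S is at sorted index 4

Answer: qqpp$
4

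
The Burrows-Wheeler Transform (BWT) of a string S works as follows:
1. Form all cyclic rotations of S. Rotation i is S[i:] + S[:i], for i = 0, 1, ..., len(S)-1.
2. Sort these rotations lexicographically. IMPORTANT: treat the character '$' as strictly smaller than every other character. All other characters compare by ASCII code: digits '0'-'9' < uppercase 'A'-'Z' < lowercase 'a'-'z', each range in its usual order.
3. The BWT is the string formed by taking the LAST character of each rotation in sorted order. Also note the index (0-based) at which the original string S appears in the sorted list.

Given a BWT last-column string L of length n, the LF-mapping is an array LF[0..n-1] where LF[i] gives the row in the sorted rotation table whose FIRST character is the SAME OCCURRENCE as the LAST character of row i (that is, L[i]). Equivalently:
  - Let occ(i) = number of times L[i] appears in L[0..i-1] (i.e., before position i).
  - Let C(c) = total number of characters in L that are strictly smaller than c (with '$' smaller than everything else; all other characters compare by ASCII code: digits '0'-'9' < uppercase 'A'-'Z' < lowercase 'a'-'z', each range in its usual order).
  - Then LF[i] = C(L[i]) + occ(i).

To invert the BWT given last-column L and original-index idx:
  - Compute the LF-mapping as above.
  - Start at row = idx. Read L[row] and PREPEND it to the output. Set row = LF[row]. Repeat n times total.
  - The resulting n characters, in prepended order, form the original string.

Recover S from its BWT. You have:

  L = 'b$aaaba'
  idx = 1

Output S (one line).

LF mapping: 5 0 1 2 3 6 4
Walk LF starting at row 1, prepending L[row]:
  step 1: row=1, L[1]='$', prepend. Next row=LF[1]=0
  step 2: row=0, L[0]='b', prepend. Next row=LF[0]=5
  step 3: row=5, L[5]='b', prepend. Next row=LF[5]=6
  step 4: row=6, L[6]='a', prepend. Next row=LF[6]=4
  step 5: row=4, L[4]='a', prepend. Next row=LF[4]=3
  step 6: row=3, L[3]='a', prepend. Next row=LF[3]=2
  step 7: row=2, L[2]='a', prepend. Next row=LF[2]=1
Reversed output: aaaabb$

Answer: aaaabb$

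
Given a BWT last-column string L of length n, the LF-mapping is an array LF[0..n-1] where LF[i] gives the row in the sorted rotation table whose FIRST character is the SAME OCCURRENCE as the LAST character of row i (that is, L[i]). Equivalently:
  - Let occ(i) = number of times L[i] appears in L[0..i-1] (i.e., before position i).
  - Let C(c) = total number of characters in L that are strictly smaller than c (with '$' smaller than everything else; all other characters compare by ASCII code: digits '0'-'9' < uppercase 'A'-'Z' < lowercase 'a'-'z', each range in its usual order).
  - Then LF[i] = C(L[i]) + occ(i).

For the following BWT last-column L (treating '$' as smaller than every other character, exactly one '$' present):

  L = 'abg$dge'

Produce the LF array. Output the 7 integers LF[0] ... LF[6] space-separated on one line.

Answer: 1 2 5 0 3 6 4

Derivation:
Char counts: '$':1, 'a':1, 'b':1, 'd':1, 'e':1, 'g':2
C (first-col start): C('$')=0, C('a')=1, C('b')=2, C('d')=3, C('e')=4, C('g')=5
L[0]='a': occ=0, LF[0]=C('a')+0=1+0=1
L[1]='b': occ=0, LF[1]=C('b')+0=2+0=2
L[2]='g': occ=0, LF[2]=C('g')+0=5+0=5
L[3]='$': occ=0, LF[3]=C('$')+0=0+0=0
L[4]='d': occ=0, LF[4]=C('d')+0=3+0=3
L[5]='g': occ=1, LF[5]=C('g')+1=5+1=6
L[6]='e': occ=0, LF[6]=C('e')+0=4+0=4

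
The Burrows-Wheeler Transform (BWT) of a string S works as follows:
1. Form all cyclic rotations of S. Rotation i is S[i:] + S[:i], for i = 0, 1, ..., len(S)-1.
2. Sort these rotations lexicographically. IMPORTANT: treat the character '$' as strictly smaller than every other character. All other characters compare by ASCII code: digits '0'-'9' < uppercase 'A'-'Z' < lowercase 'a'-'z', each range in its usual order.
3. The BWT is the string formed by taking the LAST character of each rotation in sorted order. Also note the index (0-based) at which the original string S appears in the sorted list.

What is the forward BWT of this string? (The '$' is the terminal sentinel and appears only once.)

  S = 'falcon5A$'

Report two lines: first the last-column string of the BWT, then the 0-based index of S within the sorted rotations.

All 9 rotations (rotation i = S[i:]+S[:i]):
  rot[0] = falcon5A$
  rot[1] = alcon5A$f
  rot[2] = lcon5A$fa
  rot[3] = con5A$fal
  rot[4] = on5A$falc
  rot[5] = n5A$falco
  rot[6] = 5A$falcon
  rot[7] = A$falcon5
  rot[8] = $falcon5A
Sorted (with $ < everything):
  sorted[0] = $falcon5A  (last char: 'A')
  sorted[1] = 5A$falcon  (last char: 'n')
  sorted[2] = A$falcon5  (last char: '5')
  sorted[3] = alcon5A$f  (last char: 'f')
  sorted[4] = con5A$fal  (last char: 'l')
  sorted[5] = falcon5A$  (last char: '$')
  sorted[6] = lcon5A$fa  (last char: 'a')
  sorted[7] = n5A$falco  (last char: 'o')
  sorted[8] = on5A$falc  (last char: 'c')
Last column: An5fl$aoc
Original string S is at sorted index 5

Answer: An5fl$aoc
5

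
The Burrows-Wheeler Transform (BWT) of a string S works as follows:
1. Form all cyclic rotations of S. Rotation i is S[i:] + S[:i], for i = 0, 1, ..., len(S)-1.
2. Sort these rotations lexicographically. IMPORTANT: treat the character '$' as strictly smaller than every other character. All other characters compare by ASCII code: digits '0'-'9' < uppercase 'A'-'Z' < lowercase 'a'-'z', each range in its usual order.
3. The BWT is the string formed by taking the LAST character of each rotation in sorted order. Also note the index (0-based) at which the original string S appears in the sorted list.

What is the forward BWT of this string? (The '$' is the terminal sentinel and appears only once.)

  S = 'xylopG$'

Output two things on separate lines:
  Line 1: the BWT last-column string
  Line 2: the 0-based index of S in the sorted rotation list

All 7 rotations (rotation i = S[i:]+S[:i]):
  rot[0] = xylopG$
  rot[1] = ylopG$x
  rot[2] = lopG$xy
  rot[3] = opG$xyl
  rot[4] = pG$xylo
  rot[5] = G$xylop
  rot[6] = $xylopG
Sorted (with $ < everything):
  sorted[0] = $xylopG  (last char: 'G')
  sorted[1] = G$xylop  (last char: 'p')
  sorted[2] = lopG$xy  (last char: 'y')
  sorted[3] = opG$xyl  (last char: 'l')
  sorted[4] = pG$xylo  (last char: 'o')
  sorted[5] = xylopG$  (last char: '$')
  sorted[6] = ylopG$x  (last char: 'x')
Last column: Gpylo$x
Original string S is at sorted index 5

Answer: Gpylo$x
5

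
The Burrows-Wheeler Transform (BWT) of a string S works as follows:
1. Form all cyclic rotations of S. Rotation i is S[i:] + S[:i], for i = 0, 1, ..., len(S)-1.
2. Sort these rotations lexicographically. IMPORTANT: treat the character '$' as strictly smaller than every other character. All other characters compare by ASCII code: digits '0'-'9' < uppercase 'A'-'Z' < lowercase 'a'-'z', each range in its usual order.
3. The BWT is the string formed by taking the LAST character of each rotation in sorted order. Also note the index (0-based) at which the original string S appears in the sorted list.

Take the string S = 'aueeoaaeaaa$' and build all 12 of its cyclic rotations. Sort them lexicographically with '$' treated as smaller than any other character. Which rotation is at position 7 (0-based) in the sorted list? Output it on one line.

All 12 rotations (rotation i = S[i:]+S[:i]):
  rot[0] = aueeoaaeaaa$
  rot[1] = ueeoaaeaaa$a
  rot[2] = eeoaaeaaa$au
  rot[3] = eoaaeaaa$aue
  rot[4] = oaaeaaa$auee
  rot[5] = aaeaaa$aueeo
  rot[6] = aeaaa$aueeoa
  rot[7] = eaaa$aueeoaa
  rot[8] = aaa$aueeoaae
  rot[9] = aa$aueeoaaea
  rot[10] = a$aueeoaaeaa
  rot[11] = $aueeoaaeaaa
Sorted (with $ < everything):
  sorted[0] = $aueeoaaeaaa
  sorted[1] = a$aueeoaaeaa
  sorted[2] = aa$aueeoaaea
  sorted[3] = aaa$aueeoaae
  sorted[4] = aaeaaa$aueeo
  sorted[5] = aeaaa$aueeoa
  sorted[6] = aueeoaaeaaa$
  sorted[7] = eaaa$aueeoaa
  sorted[8] = eeoaaeaaa$au
  sorted[9] = eoaaeaaa$aue
  sorted[10] = oaaeaaa$auee
  sorted[11] = ueeoaaeaaa$a
sorted[7] = eaaa$aueeoaa

Answer: eaaa$aueeoaa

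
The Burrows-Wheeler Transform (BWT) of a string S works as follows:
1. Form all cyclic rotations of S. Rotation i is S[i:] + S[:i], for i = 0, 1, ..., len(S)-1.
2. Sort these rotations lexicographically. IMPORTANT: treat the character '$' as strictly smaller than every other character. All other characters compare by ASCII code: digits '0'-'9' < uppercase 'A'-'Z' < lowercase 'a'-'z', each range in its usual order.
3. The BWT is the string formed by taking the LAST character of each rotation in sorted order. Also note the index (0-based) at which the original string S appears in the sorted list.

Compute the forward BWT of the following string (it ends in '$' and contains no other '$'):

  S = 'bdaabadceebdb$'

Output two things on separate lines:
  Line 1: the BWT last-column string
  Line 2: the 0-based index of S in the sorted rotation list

All 14 rotations (rotation i = S[i:]+S[:i]):
  rot[0] = bdaabadceebdb$
  rot[1] = daabadceebdb$b
  rot[2] = aabadceebdb$bd
  rot[3] = abadceebdb$bda
  rot[4] = badceebdb$bdaa
  rot[5] = adceebdb$bdaab
  rot[6] = dceebdb$bdaaba
  rot[7] = ceebdb$bdaabad
  rot[8] = eebdb$bdaabadc
  rot[9] = ebdb$bdaabadce
  rot[10] = bdb$bdaabadcee
  rot[11] = db$bdaabadceeb
  rot[12] = b$bdaabadceebd
  rot[13] = $bdaabadceebdb
Sorted (with $ < everything):
  sorted[0] = $bdaabadceebdb  (last char: 'b')
  sorted[1] = aabadceebdb$bd  (last char: 'd')
  sorted[2] = abadceebdb$bda  (last char: 'a')
  sorted[3] = adceebdb$bdaab  (last char: 'b')
  sorted[4] = b$bdaabadceebd  (last char: 'd')
  sorted[5] = badceebdb$bdaa  (last char: 'a')
  sorted[6] = bdaabadceebdb$  (last char: '$')
  sorted[7] = bdb$bdaabadcee  (last char: 'e')
  sorted[8] = ceebdb$bdaabad  (last char: 'd')
  sorted[9] = daabadceebdb$b  (last char: 'b')
  sorted[10] = db$bdaabadceeb  (last char: 'b')
  sorted[11] = dceebdb$bdaaba  (last char: 'a')
  sorted[12] = ebdb$bdaabadce  (last char: 'e')
  sorted[13] = eebdb$bdaabadc  (last char: 'c')
Last column: bdabda$edbbaec
Original string S is at sorted index 6

Answer: bdabda$edbbaec
6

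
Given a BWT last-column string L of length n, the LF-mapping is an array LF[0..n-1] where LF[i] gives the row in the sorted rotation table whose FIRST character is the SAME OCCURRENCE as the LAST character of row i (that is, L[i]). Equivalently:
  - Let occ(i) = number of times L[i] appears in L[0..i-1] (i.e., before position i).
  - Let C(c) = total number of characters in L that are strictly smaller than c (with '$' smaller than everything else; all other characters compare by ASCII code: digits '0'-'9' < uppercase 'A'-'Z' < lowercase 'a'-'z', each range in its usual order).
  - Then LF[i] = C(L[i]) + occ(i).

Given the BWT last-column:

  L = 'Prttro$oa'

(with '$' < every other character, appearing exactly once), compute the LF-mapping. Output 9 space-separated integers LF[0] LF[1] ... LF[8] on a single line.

Char counts: '$':1, 'P':1, 'a':1, 'o':2, 'r':2, 't':2
C (first-col start): C('$')=0, C('P')=1, C('a')=2, C('o')=3, C('r')=5, C('t')=7
L[0]='P': occ=0, LF[0]=C('P')+0=1+0=1
L[1]='r': occ=0, LF[1]=C('r')+0=5+0=5
L[2]='t': occ=0, LF[2]=C('t')+0=7+0=7
L[3]='t': occ=1, LF[3]=C('t')+1=7+1=8
L[4]='r': occ=1, LF[4]=C('r')+1=5+1=6
L[5]='o': occ=0, LF[5]=C('o')+0=3+0=3
L[6]='$': occ=0, LF[6]=C('$')+0=0+0=0
L[7]='o': occ=1, LF[7]=C('o')+1=3+1=4
L[8]='a': occ=0, LF[8]=C('a')+0=2+0=2

Answer: 1 5 7 8 6 3 0 4 2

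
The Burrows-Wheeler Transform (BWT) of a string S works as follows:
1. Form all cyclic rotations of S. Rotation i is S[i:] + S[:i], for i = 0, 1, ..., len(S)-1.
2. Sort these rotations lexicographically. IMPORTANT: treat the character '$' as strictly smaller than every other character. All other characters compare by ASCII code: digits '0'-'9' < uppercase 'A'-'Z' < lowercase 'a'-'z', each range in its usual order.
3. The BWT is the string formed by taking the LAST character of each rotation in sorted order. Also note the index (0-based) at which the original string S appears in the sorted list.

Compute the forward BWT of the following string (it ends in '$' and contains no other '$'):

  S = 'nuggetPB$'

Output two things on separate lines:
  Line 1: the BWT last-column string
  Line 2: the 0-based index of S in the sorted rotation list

Answer: BPtggu$en
6

Derivation:
All 9 rotations (rotation i = S[i:]+S[:i]):
  rot[0] = nuggetPB$
  rot[1] = uggetPB$n
  rot[2] = ggetPB$nu
  rot[3] = getPB$nug
  rot[4] = etPB$nugg
  rot[5] = tPB$nugge
  rot[6] = PB$nugget
  rot[7] = B$nuggetP
  rot[8] = $nuggetPB
Sorted (with $ < everything):
  sorted[0] = $nuggetPB  (last char: 'B')
  sorted[1] = B$nuggetP  (last char: 'P')
  sorted[2] = PB$nugget  (last char: 't')
  sorted[3] = etPB$nugg  (last char: 'g')
  sorted[4] = getPB$nug  (last char: 'g')
  sorted[5] = ggetPB$nu  (last char: 'u')
  sorted[6] = nuggetPB$  (last char: '$')
  sorted[7] = tPB$nugge  (last char: 'e')
  sorted[8] = uggetPB$n  (last char: 'n')
Last column: BPtggu$en
Original string S is at sorted index 6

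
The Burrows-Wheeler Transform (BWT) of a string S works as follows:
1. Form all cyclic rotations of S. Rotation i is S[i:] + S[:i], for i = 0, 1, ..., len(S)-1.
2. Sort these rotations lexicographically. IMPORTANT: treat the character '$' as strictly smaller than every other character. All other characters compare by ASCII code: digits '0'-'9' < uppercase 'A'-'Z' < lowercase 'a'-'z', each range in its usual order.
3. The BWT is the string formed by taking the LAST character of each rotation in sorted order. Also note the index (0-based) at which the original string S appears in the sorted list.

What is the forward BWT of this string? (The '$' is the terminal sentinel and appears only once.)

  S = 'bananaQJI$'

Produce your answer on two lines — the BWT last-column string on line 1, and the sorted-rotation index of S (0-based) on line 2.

All 10 rotations (rotation i = S[i:]+S[:i]):
  rot[0] = bananaQJI$
  rot[1] = ananaQJI$b
  rot[2] = nanaQJI$ba
  rot[3] = anaQJI$ban
  rot[4] = naQJI$bana
  rot[5] = aQJI$banan
  rot[6] = QJI$banana
  rot[7] = JI$bananaQ
  rot[8] = I$bananaQJ
  rot[9] = $bananaQJI
Sorted (with $ < everything):
  sorted[0] = $bananaQJI  (last char: 'I')
  sorted[1] = I$bananaQJ  (last char: 'J')
  sorted[2] = JI$bananaQ  (last char: 'Q')
  sorted[3] = QJI$banana  (last char: 'a')
  sorted[4] = aQJI$banan  (last char: 'n')
  sorted[5] = anaQJI$ban  (last char: 'n')
  sorted[6] = ananaQJI$b  (last char: 'b')
  sorted[7] = bananaQJI$  (last char: '$')
  sorted[8] = naQJI$bana  (last char: 'a')
  sorted[9] = nanaQJI$ba  (last char: 'a')
Last column: IJQannb$aa
Original string S is at sorted index 7

Answer: IJQannb$aa
7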